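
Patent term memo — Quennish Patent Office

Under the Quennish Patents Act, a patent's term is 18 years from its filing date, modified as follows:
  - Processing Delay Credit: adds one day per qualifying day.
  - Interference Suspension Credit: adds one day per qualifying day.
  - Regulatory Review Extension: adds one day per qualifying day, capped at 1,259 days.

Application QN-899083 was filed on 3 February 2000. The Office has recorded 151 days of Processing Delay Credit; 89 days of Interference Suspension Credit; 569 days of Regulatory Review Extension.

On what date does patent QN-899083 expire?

Base term: filing date + 18 years → 3 February 2018.
Processing Delay Credit: +151 days → 4 July 2018.
Interference Suspension Credit: +89 days → 1 October 2018.
Regulatory Review Extension: 569 days (within the 1259-day cap) → +569 days → 22 April 2020.

2020-04-22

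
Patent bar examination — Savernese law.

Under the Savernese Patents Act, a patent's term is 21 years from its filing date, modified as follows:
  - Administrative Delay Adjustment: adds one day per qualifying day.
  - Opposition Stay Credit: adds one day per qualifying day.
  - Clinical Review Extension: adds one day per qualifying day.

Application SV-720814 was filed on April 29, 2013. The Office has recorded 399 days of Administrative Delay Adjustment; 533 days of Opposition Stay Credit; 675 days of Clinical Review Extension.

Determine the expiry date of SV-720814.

Base term: filing date + 21 years → 29 April 2034.
Administrative Delay Adjustment: +399 days → 2 June 2035.
Opposition Stay Credit: +533 days → 16 November 2036.
Clinical Review Extension: +675 days → 22 September 2038.

2038-09-22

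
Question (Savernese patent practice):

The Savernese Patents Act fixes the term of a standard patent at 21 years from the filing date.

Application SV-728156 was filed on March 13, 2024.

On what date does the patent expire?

March 13, 2045

Filing date + 21 years → 13 March 2045.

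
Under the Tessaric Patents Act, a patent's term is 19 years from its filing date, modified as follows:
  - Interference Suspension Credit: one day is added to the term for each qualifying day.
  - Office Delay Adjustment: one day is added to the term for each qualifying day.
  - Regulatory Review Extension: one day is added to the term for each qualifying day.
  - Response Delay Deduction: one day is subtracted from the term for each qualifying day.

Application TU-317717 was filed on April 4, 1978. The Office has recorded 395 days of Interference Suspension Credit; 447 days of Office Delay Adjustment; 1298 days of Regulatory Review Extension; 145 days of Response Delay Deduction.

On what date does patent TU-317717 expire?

2002-09-20

Base term: filing date + 19 years → 4 April 1997.
Interference Suspension Credit: +395 days → 4 May 1998.
Office Delay Adjustment: +447 days → 25 July 1999.
Regulatory Review Extension: +1298 days → 12 February 2003.
Response Delay Deduction: −145 days → 20 September 2002.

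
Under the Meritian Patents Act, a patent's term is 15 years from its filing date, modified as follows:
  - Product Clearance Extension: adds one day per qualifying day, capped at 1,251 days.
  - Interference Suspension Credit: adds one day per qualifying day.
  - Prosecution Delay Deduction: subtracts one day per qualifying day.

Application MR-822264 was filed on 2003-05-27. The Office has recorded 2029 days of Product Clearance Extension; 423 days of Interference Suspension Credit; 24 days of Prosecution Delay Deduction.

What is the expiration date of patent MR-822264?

Base term: filing date + 15 years → 27 May 2018.
Product Clearance Extension: 2029 days claimed exceeds the 1251-day cap, so +1251 days → 29 October 2021.
Interference Suspension Credit: +423 days → 26 December 2022.
Prosecution Delay Deduction: −24 days → 2 December 2022.

2022-12-02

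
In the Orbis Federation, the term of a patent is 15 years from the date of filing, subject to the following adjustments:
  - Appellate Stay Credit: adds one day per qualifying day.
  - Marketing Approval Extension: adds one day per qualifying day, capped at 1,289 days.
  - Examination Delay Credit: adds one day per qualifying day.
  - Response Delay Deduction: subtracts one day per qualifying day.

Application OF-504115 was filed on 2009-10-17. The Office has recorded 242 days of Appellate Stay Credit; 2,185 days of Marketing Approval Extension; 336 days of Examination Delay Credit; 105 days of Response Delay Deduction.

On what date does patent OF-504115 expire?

August 14, 2029

Base term: filing date + 15 years → 17 October 2024.
Appellate Stay Credit: +242 days → 16 June 2025.
Marketing Approval Extension: 2185 days claimed exceeds the 1289-day cap, so +1289 days → 26 December 2028.
Examination Delay Credit: +336 days → 27 November 2029.
Response Delay Deduction: −105 days → 14 August 2029.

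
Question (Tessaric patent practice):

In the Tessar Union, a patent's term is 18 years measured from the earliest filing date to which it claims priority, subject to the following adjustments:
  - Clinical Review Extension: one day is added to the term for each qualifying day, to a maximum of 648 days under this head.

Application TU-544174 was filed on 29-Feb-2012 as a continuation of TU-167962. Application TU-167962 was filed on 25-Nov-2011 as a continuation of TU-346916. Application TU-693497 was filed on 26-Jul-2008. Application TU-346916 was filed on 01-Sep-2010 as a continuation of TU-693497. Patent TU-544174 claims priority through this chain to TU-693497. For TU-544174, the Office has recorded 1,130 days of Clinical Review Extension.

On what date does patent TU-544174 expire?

May 4, 2028

Earliest priority filing: 26 July 2008.
Base term: 26 July 2008 + 18 years → 26 July 2026.
Clinical Review Extension: 1130 days claimed exceeds the 648-day cap, so +648 days → 4 May 2028.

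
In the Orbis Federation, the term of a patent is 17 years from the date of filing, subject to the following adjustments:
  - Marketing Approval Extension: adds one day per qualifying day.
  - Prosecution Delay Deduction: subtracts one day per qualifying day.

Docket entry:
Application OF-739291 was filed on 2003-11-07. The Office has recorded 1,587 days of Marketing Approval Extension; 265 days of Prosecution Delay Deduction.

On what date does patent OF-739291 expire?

2024-06-21

Base term: filing date + 17 years → 7 November 2020.
Marketing Approval Extension: +1587 days → 13 March 2025.
Prosecution Delay Deduction: −265 days → 21 June 2024.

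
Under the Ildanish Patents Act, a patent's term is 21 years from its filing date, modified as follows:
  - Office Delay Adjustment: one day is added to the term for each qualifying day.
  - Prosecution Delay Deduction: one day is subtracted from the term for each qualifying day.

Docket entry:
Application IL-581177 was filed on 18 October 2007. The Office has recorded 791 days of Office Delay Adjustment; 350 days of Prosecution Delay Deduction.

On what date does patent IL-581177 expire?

Base term: filing date + 21 years → 18 October 2028.
Office Delay Adjustment: +791 days → 18 December 2030.
Prosecution Delay Deduction: −350 days → 2 January 2030.

2030-01-02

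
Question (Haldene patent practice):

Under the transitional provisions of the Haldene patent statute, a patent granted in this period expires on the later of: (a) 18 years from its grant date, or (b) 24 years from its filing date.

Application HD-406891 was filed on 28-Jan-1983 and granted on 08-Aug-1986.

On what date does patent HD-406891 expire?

(a) grant + 18 years → 8 August 2004.
(b) filing + 24 years → 28 January 2007.
Later of the two: 28 January 2007.

2007-01-28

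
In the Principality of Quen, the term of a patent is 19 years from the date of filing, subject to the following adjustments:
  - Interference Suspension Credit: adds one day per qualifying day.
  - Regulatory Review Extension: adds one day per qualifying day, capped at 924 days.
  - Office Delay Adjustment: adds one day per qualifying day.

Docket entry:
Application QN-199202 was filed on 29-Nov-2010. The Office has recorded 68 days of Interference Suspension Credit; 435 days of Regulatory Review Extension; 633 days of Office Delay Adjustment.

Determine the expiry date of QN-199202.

Base term: filing date + 19 years → 29 November 2029.
Interference Suspension Credit: +68 days → 5 February 2030.
Regulatory Review Extension: 435 days (within the 924-day cap) → +435 days → 16 April 2031.
Office Delay Adjustment: +633 days → 8 January 2033.

2033-01-08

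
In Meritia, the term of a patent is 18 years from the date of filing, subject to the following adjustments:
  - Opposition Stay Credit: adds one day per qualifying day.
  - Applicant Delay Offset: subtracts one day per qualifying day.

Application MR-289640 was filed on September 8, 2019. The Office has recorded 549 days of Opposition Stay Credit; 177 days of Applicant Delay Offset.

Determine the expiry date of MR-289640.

Base term: filing date + 18 years → 8 September 2037.
Opposition Stay Credit: +549 days → 11 March 2039.
Applicant Delay Offset: −177 days → 15 September 2038.

September 15, 2038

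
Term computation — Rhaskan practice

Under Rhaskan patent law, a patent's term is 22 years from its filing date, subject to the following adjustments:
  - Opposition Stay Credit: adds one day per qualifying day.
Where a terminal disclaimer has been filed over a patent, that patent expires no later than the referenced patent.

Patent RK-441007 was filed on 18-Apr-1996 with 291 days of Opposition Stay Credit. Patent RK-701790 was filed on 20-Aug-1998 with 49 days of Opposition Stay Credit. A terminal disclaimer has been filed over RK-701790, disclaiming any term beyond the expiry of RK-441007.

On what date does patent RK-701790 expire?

Natural term of RK-701790:
  Base: filing + 22 years → 20 August 2020.
  Opposition Stay Credit: +49 days → 8 October 2020.
Expiry of referenced patent RK-441007:
  Base: filing + 22 years → 18 April 2018.
  Opposition Stay Credit: +291 days → 3 February 2019.
Terminal disclaimer: RK-701790 expires on the earlier of 8 October 2020 and 3 February 2019.

February 3, 2019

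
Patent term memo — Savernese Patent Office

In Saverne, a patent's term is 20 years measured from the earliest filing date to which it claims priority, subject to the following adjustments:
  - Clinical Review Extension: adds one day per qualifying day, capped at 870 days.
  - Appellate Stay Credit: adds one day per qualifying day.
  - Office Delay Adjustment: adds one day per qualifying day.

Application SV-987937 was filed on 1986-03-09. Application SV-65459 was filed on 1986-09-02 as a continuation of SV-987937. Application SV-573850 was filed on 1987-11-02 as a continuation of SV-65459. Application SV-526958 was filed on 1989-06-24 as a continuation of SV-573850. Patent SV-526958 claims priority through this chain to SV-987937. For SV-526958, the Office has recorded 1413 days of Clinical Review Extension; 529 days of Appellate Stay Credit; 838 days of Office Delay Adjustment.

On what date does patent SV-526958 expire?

Earliest priority filing: 9 March 1986.
Base term: 9 March 1986 + 20 years → 9 March 2006.
Clinical Review Extension: 1413 days claimed exceeds the 870-day cap, so +870 days → 26 July 2008.
Appellate Stay Credit: +529 days → 6 January 2010.
Office Delay Adjustment: +838 days → 23 April 2012.

2012-04-23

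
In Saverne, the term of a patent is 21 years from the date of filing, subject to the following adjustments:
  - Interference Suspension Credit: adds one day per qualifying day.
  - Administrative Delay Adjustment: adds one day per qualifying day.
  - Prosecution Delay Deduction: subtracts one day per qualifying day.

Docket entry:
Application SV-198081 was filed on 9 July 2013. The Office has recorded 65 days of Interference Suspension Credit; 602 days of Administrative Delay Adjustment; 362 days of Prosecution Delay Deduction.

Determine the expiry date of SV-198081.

Base term: filing date + 21 years → 9 July 2034.
Interference Suspension Credit: +65 days → 12 September 2034.
Administrative Delay Adjustment: +602 days → 6 May 2036.
Prosecution Delay Deduction: −362 days → 10 May 2035.

2035-05-10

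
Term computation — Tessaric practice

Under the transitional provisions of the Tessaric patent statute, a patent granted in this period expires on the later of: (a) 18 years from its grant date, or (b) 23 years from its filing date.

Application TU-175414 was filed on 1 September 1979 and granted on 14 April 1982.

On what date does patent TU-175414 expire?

(a) grant + 18 years → 14 April 2000.
(b) filing + 23 years → 1 September 2002.
Later of the two: 1 September 2002.

September 1, 2002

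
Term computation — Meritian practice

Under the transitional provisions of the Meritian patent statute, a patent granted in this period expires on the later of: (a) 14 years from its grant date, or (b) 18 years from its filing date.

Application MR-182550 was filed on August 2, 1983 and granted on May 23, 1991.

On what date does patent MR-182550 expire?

(a) grant + 14 years → 23 May 2005.
(b) filing + 18 years → 2 August 2001.
Later of the two: 23 May 2005.

2005-05-23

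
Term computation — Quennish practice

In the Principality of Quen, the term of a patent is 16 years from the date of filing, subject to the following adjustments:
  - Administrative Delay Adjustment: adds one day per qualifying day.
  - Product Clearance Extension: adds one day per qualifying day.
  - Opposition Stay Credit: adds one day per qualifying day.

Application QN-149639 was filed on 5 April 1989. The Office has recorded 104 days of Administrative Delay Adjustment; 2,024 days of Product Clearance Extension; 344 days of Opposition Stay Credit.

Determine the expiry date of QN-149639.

Base term: filing date + 16 years → 5 April 2005.
Administrative Delay Adjustment: +104 days → 18 July 2005.
Product Clearance Extension: +2024 days → 1 February 2011.
Opposition Stay Credit: +344 days → 11 January 2012.

2012-01-11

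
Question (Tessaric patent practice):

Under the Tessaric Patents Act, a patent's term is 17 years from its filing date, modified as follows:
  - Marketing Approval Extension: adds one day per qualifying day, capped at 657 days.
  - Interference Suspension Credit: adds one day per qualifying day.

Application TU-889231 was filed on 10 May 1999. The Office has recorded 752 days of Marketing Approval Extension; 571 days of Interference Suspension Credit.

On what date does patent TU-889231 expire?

Base term: filing date + 17 years → 10 May 2016.
Marketing Approval Extension: 752 days claimed exceeds the 657-day cap, so +657 days → 26 February 2018.
Interference Suspension Credit: +571 days → 20 September 2019.

2019-09-20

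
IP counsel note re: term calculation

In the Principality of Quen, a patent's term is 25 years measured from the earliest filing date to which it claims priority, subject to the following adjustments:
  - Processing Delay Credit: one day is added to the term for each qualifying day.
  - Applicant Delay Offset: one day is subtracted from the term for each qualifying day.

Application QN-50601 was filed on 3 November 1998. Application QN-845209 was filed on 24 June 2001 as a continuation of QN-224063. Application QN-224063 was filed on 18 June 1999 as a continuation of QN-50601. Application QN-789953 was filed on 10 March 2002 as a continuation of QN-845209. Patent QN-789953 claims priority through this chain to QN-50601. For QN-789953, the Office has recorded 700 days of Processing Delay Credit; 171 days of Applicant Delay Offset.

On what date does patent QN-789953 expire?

April 15, 2025

Earliest priority filing: 3 November 1998.
Base term: 3 November 1998 + 25 years → 3 November 2023.
Processing Delay Credit: +700 days → 3 October 2025.
Applicant Delay Offset: −171 days → 15 April 2025.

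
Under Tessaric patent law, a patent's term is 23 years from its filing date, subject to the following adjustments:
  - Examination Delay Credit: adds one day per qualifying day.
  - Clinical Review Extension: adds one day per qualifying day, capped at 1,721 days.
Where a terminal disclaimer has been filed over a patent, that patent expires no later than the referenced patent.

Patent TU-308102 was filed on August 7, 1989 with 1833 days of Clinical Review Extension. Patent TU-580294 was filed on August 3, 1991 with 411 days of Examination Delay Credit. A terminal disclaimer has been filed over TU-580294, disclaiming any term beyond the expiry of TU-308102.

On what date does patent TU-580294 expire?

Natural term of TU-580294:
  Base: filing + 23 years → 3 August 2014.
  Examination Delay Credit: +411 days → 18 September 2015.
Expiry of referenced patent TU-308102:
  Base: filing + 23 years → 7 August 2012.
  Clinical Review Extension: 1833 days claimed exceeds the 1721-day cap, so +1721 days → 24 April 2017.
Terminal disclaimer: TU-580294 expires on the earlier of 18 September 2015 and 24 April 2017.

September 18, 2015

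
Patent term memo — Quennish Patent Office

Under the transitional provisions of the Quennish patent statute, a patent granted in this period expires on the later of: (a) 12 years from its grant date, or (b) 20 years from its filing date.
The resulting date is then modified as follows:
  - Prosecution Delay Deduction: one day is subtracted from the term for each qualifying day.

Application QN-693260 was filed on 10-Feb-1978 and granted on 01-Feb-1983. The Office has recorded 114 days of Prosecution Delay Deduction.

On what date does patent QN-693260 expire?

1997-10-19

(a) grant + 12 years → 1 February 1995.
(b) filing + 20 years → 10 February 1998.
Later of the two: 10 February 1998.
Prosecution Delay Deduction: −114 days → 19 October 1997.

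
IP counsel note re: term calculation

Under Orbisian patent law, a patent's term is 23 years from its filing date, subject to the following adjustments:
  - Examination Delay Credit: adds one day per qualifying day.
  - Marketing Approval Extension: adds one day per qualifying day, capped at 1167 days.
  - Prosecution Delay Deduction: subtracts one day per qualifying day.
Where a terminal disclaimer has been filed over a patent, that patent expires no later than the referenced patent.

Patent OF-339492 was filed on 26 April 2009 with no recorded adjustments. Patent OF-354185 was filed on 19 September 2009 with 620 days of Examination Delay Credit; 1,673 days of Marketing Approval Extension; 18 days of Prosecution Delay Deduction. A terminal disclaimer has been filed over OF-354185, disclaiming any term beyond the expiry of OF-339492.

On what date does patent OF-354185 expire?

2032-04-26

Natural term of OF-354185:
  Base: filing + 23 years → 19 September 2032.
  Examination Delay Credit: +620 days → 1 June 2034.
  Marketing Approval Extension: 1673 days claimed exceeds the 1167-day cap, so +1167 days → 11 August 2037.
  Prosecution Delay Deduction: −18 days → 24 July 2037.
Expiry of referenced patent OF-339492:
  Base: filing + 23 years → 26 April 2032.
Terminal disclaimer: OF-354185 expires on the earlier of 24 July 2037 and 26 April 2032.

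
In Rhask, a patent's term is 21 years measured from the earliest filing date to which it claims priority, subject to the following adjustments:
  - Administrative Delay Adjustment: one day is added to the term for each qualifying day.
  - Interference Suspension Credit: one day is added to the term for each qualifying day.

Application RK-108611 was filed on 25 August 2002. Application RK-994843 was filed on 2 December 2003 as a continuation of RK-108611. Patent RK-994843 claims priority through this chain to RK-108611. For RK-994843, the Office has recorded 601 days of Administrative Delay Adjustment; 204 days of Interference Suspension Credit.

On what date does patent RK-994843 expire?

2025-11-07

Earliest priority filing: 25 August 2002.
Base term: 25 August 2002 + 21 years → 25 August 2023.
Administrative Delay Adjustment: +601 days → 17 April 2025.
Interference Suspension Credit: +204 days → 7 November 2025.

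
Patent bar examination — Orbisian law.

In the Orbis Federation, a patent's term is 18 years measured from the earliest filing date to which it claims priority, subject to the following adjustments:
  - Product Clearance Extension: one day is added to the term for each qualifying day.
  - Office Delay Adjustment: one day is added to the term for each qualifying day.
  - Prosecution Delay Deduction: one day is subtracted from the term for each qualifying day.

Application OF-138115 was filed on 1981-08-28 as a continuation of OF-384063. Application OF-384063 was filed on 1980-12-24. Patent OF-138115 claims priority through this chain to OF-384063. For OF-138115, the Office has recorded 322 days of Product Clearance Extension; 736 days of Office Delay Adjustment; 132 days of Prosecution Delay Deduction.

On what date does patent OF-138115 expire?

July 7, 2001

Earliest priority filing: 24 December 1980.
Base term: 24 December 1980 + 18 years → 24 December 1998.
Product Clearance Extension: +322 days → 11 November 1999.
Office Delay Adjustment: +736 days → 16 November 2001.
Prosecution Delay Deduction: −132 days → 7 July 2001.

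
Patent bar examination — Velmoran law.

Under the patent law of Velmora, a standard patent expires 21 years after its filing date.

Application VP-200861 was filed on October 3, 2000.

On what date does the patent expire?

2021-10-03

Filing date + 21 years → 3 October 2021.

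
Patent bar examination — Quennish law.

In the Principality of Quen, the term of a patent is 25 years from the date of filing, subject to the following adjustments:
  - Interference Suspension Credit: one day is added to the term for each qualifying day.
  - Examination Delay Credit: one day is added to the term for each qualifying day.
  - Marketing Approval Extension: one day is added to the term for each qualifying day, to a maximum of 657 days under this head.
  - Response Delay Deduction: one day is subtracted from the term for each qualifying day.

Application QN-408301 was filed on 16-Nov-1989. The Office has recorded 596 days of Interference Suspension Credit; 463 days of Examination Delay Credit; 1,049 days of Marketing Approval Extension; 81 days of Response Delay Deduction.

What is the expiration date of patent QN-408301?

2019-05-09

Base term: filing date + 25 years → 16 November 2014.
Interference Suspension Credit: +596 days → 4 July 2016.
Examination Delay Credit: +463 days → 10 October 2017.
Marketing Approval Extension: 1049 days claimed exceeds the 657-day cap, so +657 days → 29 July 2019.
Response Delay Deduction: −81 days → 9 May 2019.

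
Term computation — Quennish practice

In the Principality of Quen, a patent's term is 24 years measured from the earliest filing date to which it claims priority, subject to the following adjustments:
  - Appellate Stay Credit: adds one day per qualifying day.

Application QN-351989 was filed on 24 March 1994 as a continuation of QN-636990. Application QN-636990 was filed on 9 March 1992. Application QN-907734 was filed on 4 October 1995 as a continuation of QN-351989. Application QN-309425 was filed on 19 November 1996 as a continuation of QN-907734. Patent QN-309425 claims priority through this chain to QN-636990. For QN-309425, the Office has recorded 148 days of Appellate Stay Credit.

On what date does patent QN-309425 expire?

August 4, 2016

Earliest priority filing: 9 March 1992.
Base term: 9 March 1992 + 24 years → 9 March 2016.
Appellate Stay Credit: +148 days → 4 August 2016.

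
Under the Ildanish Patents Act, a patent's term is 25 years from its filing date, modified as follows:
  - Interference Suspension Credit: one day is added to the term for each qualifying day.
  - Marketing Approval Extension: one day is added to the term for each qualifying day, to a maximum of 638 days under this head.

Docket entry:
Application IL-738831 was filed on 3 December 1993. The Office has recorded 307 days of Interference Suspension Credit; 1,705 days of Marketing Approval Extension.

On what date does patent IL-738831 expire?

July 5, 2021

Base term: filing date + 25 years → 3 December 2018.
Interference Suspension Credit: +307 days → 6 October 2019.
Marketing Approval Extension: 1705 days claimed exceeds the 638-day cap, so +638 days → 5 July 2021.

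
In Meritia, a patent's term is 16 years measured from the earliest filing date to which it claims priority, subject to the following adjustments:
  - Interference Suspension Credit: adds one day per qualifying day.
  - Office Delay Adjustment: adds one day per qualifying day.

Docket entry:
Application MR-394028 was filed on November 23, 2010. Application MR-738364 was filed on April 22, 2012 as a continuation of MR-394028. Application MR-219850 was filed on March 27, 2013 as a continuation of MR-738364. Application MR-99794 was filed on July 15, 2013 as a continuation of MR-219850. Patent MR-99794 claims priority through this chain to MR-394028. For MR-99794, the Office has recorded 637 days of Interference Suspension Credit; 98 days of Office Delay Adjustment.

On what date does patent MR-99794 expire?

2028-11-27

Earliest priority filing: 23 November 2010.
Base term: 23 November 2010 + 16 years → 23 November 2026.
Interference Suspension Credit: +637 days → 21 August 2028.
Office Delay Adjustment: +98 days → 27 November 2028.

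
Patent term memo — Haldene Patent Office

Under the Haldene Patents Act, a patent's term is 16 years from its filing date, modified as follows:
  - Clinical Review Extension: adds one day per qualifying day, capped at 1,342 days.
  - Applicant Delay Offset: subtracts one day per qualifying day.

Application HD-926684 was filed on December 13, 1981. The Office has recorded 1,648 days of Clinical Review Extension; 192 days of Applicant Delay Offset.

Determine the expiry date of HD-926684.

2001-02-05

Base term: filing date + 16 years → 13 December 1997.
Clinical Review Extension: 1648 days claimed exceeds the 1342-day cap, so +1342 days → 16 August 2001.
Applicant Delay Offset: −192 days → 5 February 2001.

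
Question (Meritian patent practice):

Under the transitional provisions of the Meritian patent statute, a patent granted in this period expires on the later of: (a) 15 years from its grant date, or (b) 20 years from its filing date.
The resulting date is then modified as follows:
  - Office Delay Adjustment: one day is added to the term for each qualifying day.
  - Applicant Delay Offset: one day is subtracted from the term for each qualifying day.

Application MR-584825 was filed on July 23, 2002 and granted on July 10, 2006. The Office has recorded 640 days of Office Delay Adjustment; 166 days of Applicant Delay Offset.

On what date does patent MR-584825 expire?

(a) grant + 15 years → 10 July 2021.
(b) filing + 20 years → 23 July 2022.
Later of the two: 23 July 2022.
Office Delay Adjustment: +640 days → 23 April 2024.
Applicant Delay Offset: −166 days → 9 November 2023.

2023-11-09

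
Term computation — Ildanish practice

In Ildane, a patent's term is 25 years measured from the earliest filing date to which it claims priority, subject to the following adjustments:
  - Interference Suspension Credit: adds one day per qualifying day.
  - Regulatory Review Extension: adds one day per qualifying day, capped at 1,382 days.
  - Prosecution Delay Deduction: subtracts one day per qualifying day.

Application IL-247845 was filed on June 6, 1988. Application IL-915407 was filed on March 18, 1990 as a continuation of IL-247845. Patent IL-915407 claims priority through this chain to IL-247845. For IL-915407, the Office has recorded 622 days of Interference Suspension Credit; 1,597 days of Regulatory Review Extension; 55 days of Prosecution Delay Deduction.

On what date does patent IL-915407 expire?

Earliest priority filing: 6 June 1988.
Base term: 6 June 1988 + 25 years → 6 June 2013.
Interference Suspension Credit: +622 days → 18 February 2015.
Regulatory Review Extension: 1597 days claimed exceeds the 1382-day cap, so +1382 days → 1 December 2018.
Prosecution Delay Deduction: −55 days → 7 October 2018.

October 7, 2018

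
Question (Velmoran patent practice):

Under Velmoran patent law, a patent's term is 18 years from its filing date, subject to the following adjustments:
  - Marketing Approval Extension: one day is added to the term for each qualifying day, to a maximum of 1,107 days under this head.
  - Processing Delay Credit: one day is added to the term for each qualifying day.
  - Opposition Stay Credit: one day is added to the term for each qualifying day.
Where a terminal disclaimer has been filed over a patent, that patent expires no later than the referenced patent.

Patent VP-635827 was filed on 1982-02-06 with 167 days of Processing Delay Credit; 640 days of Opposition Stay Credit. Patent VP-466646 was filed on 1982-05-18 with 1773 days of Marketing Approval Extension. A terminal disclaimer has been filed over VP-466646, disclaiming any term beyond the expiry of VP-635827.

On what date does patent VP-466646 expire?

Natural term of VP-466646:
  Base: filing + 18 years → 18 May 2000.
  Marketing Approval Extension: 1773 days claimed exceeds the 1107-day cap, so +1107 days → 30 May 2003.
Expiry of referenced patent VP-635827:
  Base: filing + 18 years → 6 February 2000.
  Processing Delay Credit: +167 days → 22 July 2000.
  Opposition Stay Credit: +640 days → 23 April 2002.
Terminal disclaimer: VP-466646 expires on the earlier of 30 May 2003 and 23 April 2002.

April 23, 2002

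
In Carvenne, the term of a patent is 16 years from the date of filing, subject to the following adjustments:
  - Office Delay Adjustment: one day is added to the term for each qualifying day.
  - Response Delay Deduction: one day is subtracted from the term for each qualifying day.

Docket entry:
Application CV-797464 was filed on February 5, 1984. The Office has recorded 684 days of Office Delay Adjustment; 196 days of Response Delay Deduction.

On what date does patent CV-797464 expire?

Base term: filing date + 16 years → 5 February 2000.
Office Delay Adjustment: +684 days → 20 December 2001.
Response Delay Deduction: −196 days → 7 June 2001.

June 7, 2001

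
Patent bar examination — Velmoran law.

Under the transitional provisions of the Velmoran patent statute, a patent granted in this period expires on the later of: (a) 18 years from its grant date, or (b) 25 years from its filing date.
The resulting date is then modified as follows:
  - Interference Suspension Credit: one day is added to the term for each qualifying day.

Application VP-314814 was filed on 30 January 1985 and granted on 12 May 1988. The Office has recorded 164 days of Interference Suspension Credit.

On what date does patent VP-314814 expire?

July 13, 2010

(a) grant + 18 years → 12 May 2006.
(b) filing + 25 years → 30 January 2010.
Later of the two: 30 January 2010.
Interference Suspension Credit: +164 days → 13 July 2010.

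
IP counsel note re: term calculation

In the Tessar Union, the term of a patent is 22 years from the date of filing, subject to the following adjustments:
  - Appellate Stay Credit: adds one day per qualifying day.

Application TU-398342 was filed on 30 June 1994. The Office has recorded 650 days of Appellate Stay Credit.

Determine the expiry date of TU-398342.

Base term: filing date + 22 years → 30 June 2016.
Appellate Stay Credit: +650 days → 11 April 2018.

April 11, 2018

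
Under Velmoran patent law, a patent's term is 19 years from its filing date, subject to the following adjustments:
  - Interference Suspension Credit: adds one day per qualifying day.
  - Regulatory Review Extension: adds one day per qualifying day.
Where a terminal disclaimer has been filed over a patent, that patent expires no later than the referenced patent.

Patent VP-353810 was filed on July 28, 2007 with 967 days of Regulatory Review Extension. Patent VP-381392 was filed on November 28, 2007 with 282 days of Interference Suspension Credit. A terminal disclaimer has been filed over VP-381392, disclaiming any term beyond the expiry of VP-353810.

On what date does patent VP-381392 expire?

Natural term of VP-381392:
  Base: filing + 19 years → 28 November 2026.
  Interference Suspension Credit: +282 days → 6 September 2027.
Expiry of referenced patent VP-353810:
  Base: filing + 19 years → 28 July 2026.
  Regulatory Review Extension: +967 days → 21 March 2029.
Terminal disclaimer: VP-381392 expires on the earlier of 6 September 2027 and 21 March 2029.

September 6, 2027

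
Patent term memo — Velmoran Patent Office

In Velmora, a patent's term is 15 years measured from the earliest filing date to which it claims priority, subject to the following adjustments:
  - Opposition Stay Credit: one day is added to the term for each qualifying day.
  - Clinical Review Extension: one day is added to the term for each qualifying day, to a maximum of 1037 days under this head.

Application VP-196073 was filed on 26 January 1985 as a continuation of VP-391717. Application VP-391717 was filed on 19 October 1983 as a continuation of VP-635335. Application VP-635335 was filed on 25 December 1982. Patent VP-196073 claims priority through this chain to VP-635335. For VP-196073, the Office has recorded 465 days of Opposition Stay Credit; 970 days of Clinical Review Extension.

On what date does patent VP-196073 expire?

Earliest priority filing: 25 December 1982.
Base term: 25 December 1982 + 15 years → 25 December 1997.
Opposition Stay Credit: +465 days → 4 April 1999.
Clinical Review Extension: 970 days (within the 1037-day cap) → +970 days → 29 November 2001.

2001-11-29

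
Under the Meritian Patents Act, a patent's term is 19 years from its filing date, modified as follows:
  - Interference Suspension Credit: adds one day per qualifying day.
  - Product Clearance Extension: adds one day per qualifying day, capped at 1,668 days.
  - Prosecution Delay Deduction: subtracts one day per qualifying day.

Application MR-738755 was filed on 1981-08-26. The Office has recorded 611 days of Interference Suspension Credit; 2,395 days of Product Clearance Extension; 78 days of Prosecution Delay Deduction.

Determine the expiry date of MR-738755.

2006-09-05

Base term: filing date + 19 years → 26 August 2000.
Interference Suspension Credit: +611 days → 29 April 2002.
Product Clearance Extension: 2395 days claimed exceeds the 1668-day cap, so +1668 days → 22 November 2006.
Prosecution Delay Deduction: −78 days → 5 September 2006.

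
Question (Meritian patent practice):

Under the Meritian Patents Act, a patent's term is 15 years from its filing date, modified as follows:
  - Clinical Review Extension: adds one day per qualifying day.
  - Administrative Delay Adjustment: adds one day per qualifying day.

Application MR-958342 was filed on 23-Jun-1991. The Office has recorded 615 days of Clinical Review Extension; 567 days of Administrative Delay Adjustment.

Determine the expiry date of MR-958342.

2009-09-17

Base term: filing date + 15 years → 23 June 2006.
Clinical Review Extension: +615 days → 28 February 2008.
Administrative Delay Adjustment: +567 days → 17 September 2009.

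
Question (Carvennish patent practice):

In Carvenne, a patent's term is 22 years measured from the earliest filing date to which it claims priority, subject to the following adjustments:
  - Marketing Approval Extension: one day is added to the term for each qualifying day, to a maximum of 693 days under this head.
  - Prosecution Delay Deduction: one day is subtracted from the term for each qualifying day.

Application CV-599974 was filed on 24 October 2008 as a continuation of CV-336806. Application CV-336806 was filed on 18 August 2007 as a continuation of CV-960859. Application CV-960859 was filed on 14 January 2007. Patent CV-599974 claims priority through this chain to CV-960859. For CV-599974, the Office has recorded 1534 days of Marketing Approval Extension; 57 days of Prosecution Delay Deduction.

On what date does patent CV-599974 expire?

October 12, 2030

Earliest priority filing: 14 January 2007.
Base term: 14 January 2007 + 22 years → 14 January 2029.
Marketing Approval Extension: 1534 days claimed exceeds the 693-day cap, so +693 days → 8 December 2030.
Prosecution Delay Deduction: −57 days → 12 October 2030.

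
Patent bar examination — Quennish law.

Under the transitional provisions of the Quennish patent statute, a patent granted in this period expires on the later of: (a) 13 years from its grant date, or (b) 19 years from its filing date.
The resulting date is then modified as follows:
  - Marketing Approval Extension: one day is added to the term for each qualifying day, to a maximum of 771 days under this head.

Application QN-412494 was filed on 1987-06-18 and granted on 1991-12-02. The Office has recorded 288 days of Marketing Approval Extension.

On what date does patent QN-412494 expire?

2007-04-02

(a) grant + 13 years → 2 December 2004.
(b) filing + 19 years → 18 June 2006.
Later of the two: 18 June 2006.
Marketing Approval Extension: 288 days (within the 771-day cap) → +288 days → 2 April 2007.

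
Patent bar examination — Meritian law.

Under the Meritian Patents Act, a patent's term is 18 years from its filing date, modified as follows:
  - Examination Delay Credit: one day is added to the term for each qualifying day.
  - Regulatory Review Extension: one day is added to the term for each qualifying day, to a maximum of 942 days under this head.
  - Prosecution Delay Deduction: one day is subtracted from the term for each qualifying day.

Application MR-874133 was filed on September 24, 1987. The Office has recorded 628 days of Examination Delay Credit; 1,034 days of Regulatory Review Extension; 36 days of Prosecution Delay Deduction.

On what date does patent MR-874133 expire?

Base term: filing date + 18 years → 24 September 2005.
Examination Delay Credit: +628 days → 14 June 2007.
Regulatory Review Extension: 1034 days claimed exceeds the 942-day cap, so +942 days → 11 January 2010.
Prosecution Delay Deduction: −36 days → 6 December 2009.

2009-12-06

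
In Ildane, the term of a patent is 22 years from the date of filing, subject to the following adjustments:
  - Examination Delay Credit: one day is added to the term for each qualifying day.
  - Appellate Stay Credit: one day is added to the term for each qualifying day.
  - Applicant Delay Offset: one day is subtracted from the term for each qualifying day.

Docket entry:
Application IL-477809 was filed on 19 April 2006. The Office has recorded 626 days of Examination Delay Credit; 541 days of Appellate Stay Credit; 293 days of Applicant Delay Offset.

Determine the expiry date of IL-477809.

Base term: filing date + 22 years → 19 April 2028.
Examination Delay Credit: +626 days → 5 January 2030.
Appellate Stay Credit: +541 days → 30 June 2031.
Applicant Delay Offset: −293 days → 10 September 2030.

2030-09-10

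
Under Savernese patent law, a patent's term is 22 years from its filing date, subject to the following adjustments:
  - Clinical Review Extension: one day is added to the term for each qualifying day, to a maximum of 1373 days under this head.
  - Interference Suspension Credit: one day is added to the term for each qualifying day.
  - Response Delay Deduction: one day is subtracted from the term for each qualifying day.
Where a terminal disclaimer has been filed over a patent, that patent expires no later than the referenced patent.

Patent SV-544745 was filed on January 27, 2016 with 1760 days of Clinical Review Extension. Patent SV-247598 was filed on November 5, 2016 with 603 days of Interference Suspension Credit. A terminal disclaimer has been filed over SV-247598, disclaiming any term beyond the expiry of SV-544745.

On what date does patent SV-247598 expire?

Natural term of SV-247598:
  Base: filing + 22 years → 5 November 2038.
  Interference Suspension Credit: +603 days → 30 June 2040.
Expiry of referenced patent SV-544745:
  Base: filing + 22 years → 27 January 2038.
  Clinical Review Extension: 1760 days claimed exceeds the 1373-day cap, so +1373 days → 31 October 2041.
Terminal disclaimer: SV-247598 expires on the earlier of 30 June 2040 and 31 October 2041.

June 30, 2040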